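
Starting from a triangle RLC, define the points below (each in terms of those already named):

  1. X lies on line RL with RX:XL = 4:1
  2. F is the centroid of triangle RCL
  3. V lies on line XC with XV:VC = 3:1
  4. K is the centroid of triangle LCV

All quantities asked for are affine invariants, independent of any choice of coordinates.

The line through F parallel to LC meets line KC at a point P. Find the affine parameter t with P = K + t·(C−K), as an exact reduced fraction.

Set R = (0, 0), L = (1, 0), C = (0, 1); any affine frame gives the same invariant.
1. X lies on line RL with RX:XL = 4:1 ⇒ X = (4/5, 0)
2. F is the centroid of triangle RCL ⇒ F = (1/3, 1/3)
3. V lies on line XC with XV:VC = 3:1 ⇒ V = (1/5, 3/4)
4. K is the centroid of triangle LCV ⇒ K = (2/5, 7/12)
through F parallel to LC: direction (-1, 1); meets KC at P = (8, -22/3)
P = K + t·(C−K) with t = -19

t = -19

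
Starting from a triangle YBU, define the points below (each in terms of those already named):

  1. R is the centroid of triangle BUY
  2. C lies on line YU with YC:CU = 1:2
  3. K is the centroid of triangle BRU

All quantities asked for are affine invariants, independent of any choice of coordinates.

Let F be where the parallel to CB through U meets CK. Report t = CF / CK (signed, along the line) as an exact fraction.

Work in coordinates with Y = (0, 0), B = (1, 0), U = (0, 1).
1. R is the centroid of triangle BUY ⇒ R = (1/3, 1/3)
2. C lies on line YU with YC:CU = 1:2 ⇒ C = (0, 1/3)
3. K is the centroid of triangle BRU ⇒ K = (4/9, 4/9)
through U parallel to CB: direction (1, -1/3); meets CK at F = (8/7, 13/21)
F = C + t·(K−C) with t = 18/7

t = 18/7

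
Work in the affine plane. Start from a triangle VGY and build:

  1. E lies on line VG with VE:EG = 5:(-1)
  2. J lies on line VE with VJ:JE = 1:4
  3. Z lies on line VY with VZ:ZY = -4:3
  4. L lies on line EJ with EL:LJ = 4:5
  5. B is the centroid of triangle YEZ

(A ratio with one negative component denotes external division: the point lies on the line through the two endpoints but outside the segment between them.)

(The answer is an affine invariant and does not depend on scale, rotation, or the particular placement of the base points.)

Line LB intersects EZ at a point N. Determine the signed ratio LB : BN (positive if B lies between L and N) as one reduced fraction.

LB:BN = 19/45

Assign V = (0, 0), G = (1, 0), Y = (0, 1) — the answer is frame-independent, so this choice is without loss of generality.
1. E lies on line VG with VE:EG = 5:(-1) ⇒ E = (5/4, 0)
2. J lies on line VE with VJ:JE = 1:4 ⇒ J = (1/4, 0)
3. Z lies on line VY with VZ:ZY = -4:3 ⇒ Z = (0, 4)
4. L lies on line EJ with EL:LJ = 4:5 ⇒ L = (29/36, 0)
5. B is the centroid of triangle YEZ ⇒ B = (5/12, 5/3)
line LB meets EZ at N = (-115/228, 320/57)
B = L + t·(N−L) with t = 19/64, so LB:BN = 19/64:45/64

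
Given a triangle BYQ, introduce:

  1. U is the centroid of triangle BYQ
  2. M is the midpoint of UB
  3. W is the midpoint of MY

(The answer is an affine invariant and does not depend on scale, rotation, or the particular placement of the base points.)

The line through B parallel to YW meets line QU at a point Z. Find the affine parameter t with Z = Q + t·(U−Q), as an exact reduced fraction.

t = 5/3

Set B = (0, 0), Y = (1, 0), Q = (0, 1); any affine frame gives the same invariant.
1. U is the centroid of triangle BYQ ⇒ U = (1/3, 1/3)
2. M is the midpoint of UB ⇒ M = (1/6, 1/6)
3. W is the midpoint of MY ⇒ W = (7/12, 1/12)
through B parallel to YW: direction (-5/12, 1/12); meets QU at Z = (5/9, -1/9)
Z = Q + t·(U−Q) with t = 5/3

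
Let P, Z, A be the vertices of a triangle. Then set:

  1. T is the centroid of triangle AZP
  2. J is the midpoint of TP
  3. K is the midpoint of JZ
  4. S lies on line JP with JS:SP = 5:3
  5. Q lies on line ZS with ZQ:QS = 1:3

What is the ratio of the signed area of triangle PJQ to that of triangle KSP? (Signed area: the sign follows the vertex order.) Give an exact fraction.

Work in coordinates with P = (0, 0), Z = (1, 0), A = (0, 1).
1. T is the centroid of triangle AZP ⇒ T = (1/3, 1/3)
2. J is the midpoint of TP ⇒ J = (1/6, 1/6)
3. K is the midpoint of JZ ⇒ K = (7/12, 1/12)
4. S lies on line JP with JS:SP = 5:3 ⇒ S = (1/16, 1/16)
5. Q lies on line ZS with ZQ:QS = 1:3 ⇒ Q = (49/64, 1/64)
2·[PJQ] = -1/8, 2·[KSP] = 1/32
[PJQ]:[KSP] = -1/8:1/32 = -4

[PJQ]:[KSP] = -4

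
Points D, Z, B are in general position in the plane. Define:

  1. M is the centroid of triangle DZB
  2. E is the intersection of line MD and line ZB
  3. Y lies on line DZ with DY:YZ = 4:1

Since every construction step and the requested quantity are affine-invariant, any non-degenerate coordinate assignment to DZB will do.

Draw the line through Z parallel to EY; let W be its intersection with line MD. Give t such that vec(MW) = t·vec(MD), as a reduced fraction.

t = -7/8

Choose coordinates D = (0, 0), Z = (1, 0), B = (0, 1).
1. M is the centroid of triangle DZB ⇒ M = (1/3, 1/3)
2. E is the intersection of line MD and line ZB ⇒ E = (1/2, 1/2)
3. Y lies on line DZ with DY:YZ = 4:1 ⇒ Y = (4/5, 0)
through Z parallel to EY: direction (3/10, -1/2); meets MD at W = (5/8, 5/8)
W = M + t·(D−M) with t = -7/8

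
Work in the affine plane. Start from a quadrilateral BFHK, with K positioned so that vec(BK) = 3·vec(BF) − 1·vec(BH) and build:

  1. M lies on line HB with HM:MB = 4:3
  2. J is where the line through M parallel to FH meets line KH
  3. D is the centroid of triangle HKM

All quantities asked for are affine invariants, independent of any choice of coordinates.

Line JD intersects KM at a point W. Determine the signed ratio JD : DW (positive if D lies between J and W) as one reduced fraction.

JD:DW = 26/7

Work in coordinates with B = (0, 0), F = (1, 0), H = (0, 1), K = (3, -1).
1. M lies on line HB with HM:MB = 4:3 ⇒ M = (0, 3/7)
2. J is where the line through M parallel to FH meets line KH ⇒ J = (-12/7, 15/7)
3. D is the centroid of triangle HKM ⇒ D = (1, 1/7)
line JD meets KM at W = (45/26, -36/91)
D = J + t·(W−J) with t = 26/33, so JD:DW = 26/33:7/33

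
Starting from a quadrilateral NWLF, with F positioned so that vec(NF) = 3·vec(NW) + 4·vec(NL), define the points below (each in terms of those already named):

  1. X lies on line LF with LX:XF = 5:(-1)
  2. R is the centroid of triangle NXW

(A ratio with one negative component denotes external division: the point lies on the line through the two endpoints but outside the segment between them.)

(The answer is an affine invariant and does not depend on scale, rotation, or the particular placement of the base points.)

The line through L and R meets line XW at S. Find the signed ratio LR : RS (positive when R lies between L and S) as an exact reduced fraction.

LR:RS = 71/19

Work in coordinates with N = (0, 0), W = (1, 0), L = (0, 1), F = (3, 4).
1. X lies on line LF with LX:XF = 5:(-1) ⇒ X = (15/4, 19/4)
2. R is the centroid of triangle NXW ⇒ R = (19/12, 19/12)
line LR meets XW at S = (285/142, 247/142)
R = L + t·(S−L) with t = 71/90, so LR:RS = 71/90:19/90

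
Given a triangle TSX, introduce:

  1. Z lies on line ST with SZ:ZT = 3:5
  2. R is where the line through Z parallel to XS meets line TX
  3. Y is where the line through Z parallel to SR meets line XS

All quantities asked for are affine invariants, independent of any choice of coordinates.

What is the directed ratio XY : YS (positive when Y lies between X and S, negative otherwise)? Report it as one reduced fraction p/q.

XY:YS = -13/5

Assign T = (0, 0), S = (1, 0), X = (0, 1) — the answer is frame-independent, so this choice is without loss of generality.
1. Z lies on line ST with SZ:ZT = 3:5 ⇒ Z = (5/8, 0)
2. R is where the line through Z parallel to XS meets line TX ⇒ R = (0, 5/8)
3. Y is where the line through Z parallel to SR meets line XS ⇒ Y = (13/8, -5/8)
Y = X + t·(S−X) with t = 13/8, so XY:YS = t:(1−t) = 13/8:-5/8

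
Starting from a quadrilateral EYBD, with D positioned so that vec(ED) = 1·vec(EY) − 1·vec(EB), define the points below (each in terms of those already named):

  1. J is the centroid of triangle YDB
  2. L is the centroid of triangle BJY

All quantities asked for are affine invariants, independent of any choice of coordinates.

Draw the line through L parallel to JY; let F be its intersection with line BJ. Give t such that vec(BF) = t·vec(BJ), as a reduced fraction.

Work in coordinates with E = (0, 0), Y = (1, 0), B = (0, 1), D = (1, -1).
1. J is the centroid of triangle YDB ⇒ J = (2/3, 0)
2. L is the centroid of triangle BJY ⇒ L = (5/9, 1/3)
through L parallel to JY: direction (1/3, 0); meets BJ at F = (4/9, 1/3)
F = B + t·(J−B) with t = 2/3

t = 2/3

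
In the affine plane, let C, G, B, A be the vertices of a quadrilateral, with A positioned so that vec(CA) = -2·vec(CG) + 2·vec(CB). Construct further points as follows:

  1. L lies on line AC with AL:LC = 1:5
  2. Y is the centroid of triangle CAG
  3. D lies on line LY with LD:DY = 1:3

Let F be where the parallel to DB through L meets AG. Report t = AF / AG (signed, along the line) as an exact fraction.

Set C = (0, 0), G = (1, 0), B = (0, 1), A = (-2, 2); any affine frame gives the same invariant.
1. L lies on line AC with AL:LC = 1:5 ⇒ L = (-5/3, 5/3)
2. Y is the centroid of triangle CAG ⇒ Y = (-1/3, 2/3)
3. D lies on line LY with LD:DY = 1:3 ⇒ D = (-4/3, 17/12)
through L parallel to DB: direction (4/3, -5/12); meets AG at F = (-23/17, 80/51)
F = A + t·(G−A) with t = 11/51

t = 11/51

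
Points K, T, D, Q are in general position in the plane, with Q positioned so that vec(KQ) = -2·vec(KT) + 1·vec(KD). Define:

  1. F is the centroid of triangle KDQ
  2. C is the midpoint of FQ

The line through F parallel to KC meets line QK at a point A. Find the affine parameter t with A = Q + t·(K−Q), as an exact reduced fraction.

t = 2

Assign K = (0, 0), T = (1, 0), D = (0, 1), Q = (-2, 1) — the answer is frame-independent, so this choice is without loss of generality.
1. F is the centroid of triangle KDQ ⇒ F = (-2/3, 2/3)
2. C is the midpoint of FQ ⇒ C = (-4/3, 5/6)
through F parallel to KC: direction (-4/3, 5/6); meets QK at A = (2, -1)
A = Q + t·(K−Q) with t = 2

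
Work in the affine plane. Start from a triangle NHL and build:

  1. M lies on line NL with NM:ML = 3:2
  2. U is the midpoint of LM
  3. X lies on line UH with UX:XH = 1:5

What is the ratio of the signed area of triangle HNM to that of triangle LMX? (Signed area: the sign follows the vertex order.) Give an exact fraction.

Choose coordinates N = (0, 0), H = (1, 0), L = (0, 1).
1. M lies on line NL with NM:ML = 3:2 ⇒ M = (0, 3/5)
2. U is the midpoint of LM ⇒ U = (0, 4/5)
3. X lies on line UH with UX:XH = 1:5 ⇒ X = (1/6, 2/3)
2·[HNM] = -3/5, 2·[LMX] = 1/15
[HNM]:[LMX] = -3/5:1/15 = -9

[HNM]:[LMX] = -9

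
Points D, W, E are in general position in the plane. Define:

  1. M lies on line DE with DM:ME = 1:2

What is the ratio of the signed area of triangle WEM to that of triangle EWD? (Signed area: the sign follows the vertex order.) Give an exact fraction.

[WEM]:[EWD] = -2/3

Set D = (0, 0), W = (1, 0), E = (0, 1); any affine frame gives the same invariant.
1. M lies on line DE with DM:ME = 1:2 ⇒ M = (0, 1/3)
2·[WEM] = 2/3, 2·[EWD] = -1
[WEM]:[EWD] = 2/3:-1 = -2/3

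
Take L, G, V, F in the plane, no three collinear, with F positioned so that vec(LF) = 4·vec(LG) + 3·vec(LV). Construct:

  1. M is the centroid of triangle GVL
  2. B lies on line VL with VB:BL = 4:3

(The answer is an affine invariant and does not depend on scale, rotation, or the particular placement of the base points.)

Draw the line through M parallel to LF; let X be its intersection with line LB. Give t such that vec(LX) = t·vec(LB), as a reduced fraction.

t = 7/36

Work in coordinates with L = (0, 0), G = (1, 0), V = (0, 1), F = (4, 3).
1. M is the centroid of triangle GVL ⇒ M = (1/3, 1/3)
2. B lies on line VL with VB:BL = 4:3 ⇒ B = (0, 3/7)
through M parallel to LF: direction (4, 3); meets LB at X = (0, 1/12)
X = L + t·(B−L) with t = 7/36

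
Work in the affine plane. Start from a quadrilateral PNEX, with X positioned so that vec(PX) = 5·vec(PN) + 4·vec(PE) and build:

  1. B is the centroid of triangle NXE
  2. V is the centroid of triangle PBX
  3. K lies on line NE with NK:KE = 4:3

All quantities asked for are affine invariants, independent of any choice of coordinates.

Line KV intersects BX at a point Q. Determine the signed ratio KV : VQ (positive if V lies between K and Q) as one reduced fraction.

KV:VQ = -31/7

Choose coordinates P = (0, 0), N = (1, 0), E = (0, 1), X = (5, 4).
1. B is the centroid of triangle NXE ⇒ B = (2, 5/3)
2. V is the centroid of triangle PBX ⇒ V = (7/3, 17/9)
3. K lies on line NE with NK:KE = 4:3 ⇒ K = (3/7, 4/7)
line KV meets BX at Q = (59/31, 148/93)
V = K + t·(Q−K) with t = 31/24, so KV:VQ = 31/24:-7/24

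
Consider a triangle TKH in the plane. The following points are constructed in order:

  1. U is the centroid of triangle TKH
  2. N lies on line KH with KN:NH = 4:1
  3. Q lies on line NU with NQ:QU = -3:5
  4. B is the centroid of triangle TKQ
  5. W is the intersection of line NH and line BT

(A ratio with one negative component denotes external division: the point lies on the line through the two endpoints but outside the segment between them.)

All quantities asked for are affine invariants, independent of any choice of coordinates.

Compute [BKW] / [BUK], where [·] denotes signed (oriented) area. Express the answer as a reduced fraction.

[BKW]:[BUK] = 9/10

Choose coordinates T = (0, 0), K = (1, 0), H = (0, 1).
1. U is the centroid of triangle TKH ⇒ U = (1/3, 1/3)
2. N lies on line KH with KN:NH = 4:1 ⇒ N = (1/5, 4/5)
3. Q lies on line NU with NQ:QU = -3:5 ⇒ Q = (0, 3/2)
4. B is the centroid of triangle TKQ ⇒ B = (1/3, 1/2)
5. W is the intersection of line NH and line BT ⇒ W = (2/5, 3/5)
2·[BKW] = 1/10, 2·[BUK] = 1/9
[BKW]:[BUK] = 1/10:1/9 = 9/10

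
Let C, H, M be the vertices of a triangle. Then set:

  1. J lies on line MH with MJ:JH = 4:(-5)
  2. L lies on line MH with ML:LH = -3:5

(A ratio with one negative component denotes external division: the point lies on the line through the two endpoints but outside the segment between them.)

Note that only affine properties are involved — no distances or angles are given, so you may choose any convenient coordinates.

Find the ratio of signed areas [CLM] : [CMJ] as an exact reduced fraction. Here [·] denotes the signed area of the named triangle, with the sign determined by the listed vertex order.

[CLM]:[CMJ] = -3/8

Work in coordinates with C = (0, 0), H = (1, 0), M = (0, 1).
1. J lies on line MH with MJ:JH = 4:(-5) ⇒ J = (-4, 5)
2. L lies on line MH with ML:LH = -3:5 ⇒ L = (-3/2, 5/2)
2·[CLM] = -3/2, 2·[CMJ] = 4
[CLM]:[CMJ] = -3/2:4 = -3/8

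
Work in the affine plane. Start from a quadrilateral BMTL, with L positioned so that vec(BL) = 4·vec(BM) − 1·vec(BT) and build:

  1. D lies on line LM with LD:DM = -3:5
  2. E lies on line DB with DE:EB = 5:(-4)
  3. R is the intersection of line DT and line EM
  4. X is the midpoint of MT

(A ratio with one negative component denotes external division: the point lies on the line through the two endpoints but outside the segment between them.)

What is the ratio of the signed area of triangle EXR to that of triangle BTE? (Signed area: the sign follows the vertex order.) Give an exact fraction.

[EXR]:[BTE] = -5/12

Assign B = (0, 0), M = (1, 0), T = (0, 1), L = (4, -1) — the answer is frame-independent, so this choice is without loss of generality.
1. D lies on line LM with LD:DM = -3:5 ⇒ D = (17/2, -5/2)
2. E lies on line DB with DE:EB = 5:(-4) ⇒ E = (-34, 10)
3. R is the intersection of line DT and line EM ⇒ R = (17/3, -4/3)
4. X is the midpoint of MT ⇒ X = (1/2, 1/2)
2·[EXR] = -85/6, 2·[BTE] = 34
[EXR]:[BTE] = -85/6:34 = -5/12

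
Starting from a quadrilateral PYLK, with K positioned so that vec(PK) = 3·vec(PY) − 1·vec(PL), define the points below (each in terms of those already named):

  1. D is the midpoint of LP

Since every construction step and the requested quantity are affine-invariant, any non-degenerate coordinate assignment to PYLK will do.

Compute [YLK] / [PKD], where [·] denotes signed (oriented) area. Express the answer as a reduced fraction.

[YLK]:[PKD] = -2/3

Choose coordinates P = (0, 0), Y = (1, 0), L = (0, 1), K = (3, -1).
1. D is the midpoint of LP ⇒ D = (0, 1/2)
2·[YLK] = -1, 2·[PKD] = 3/2
[YLK]:[PKD] = -1:3/2 = -2/3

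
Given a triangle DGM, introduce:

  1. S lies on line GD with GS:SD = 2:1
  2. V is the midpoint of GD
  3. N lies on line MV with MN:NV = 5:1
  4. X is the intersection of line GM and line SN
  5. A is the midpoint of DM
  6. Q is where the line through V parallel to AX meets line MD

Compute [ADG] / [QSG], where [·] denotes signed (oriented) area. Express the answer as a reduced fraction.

[ADG]:[QSG] = 15

Work in coordinates with D = (0, 0), G = (1, 0), M = (0, 1).
1. S lies on line GD with GS:SD = 2:1 ⇒ S = (1/3, 0)
2. V is the midpoint of GD ⇒ V = (1/2, 0)
3. N lies on line MV with MN:NV = 5:1 ⇒ N = (5/12, 1/6)
4. X is the intersection of line GM and line SN ⇒ X = (5/9, 4/9)
5. A is the midpoint of DM ⇒ A = (0, 1/2)
6. Q is where the line through V parallel to AX meets line MD ⇒ Q = (0, 1/20)
2·[ADG] = 1/2, 2·[QSG] = 1/30
[ADG]:[QSG] = 1/2:1/30 = 15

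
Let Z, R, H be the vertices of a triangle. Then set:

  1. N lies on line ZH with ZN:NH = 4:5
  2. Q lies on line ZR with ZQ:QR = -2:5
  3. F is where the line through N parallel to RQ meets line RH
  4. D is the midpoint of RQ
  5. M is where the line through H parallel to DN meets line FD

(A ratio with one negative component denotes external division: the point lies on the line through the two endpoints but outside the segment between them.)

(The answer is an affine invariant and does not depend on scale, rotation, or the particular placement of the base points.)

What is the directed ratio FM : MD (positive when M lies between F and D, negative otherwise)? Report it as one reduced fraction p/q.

Work in coordinates with Z = (0, 0), R = (1, 0), H = (0, 1).
1. N lies on line ZH with ZN:NH = 4:5 ⇒ N = (0, 4/9)
2. Q lies on line ZR with ZQ:QR = -2:5 ⇒ Q = (-2/3, 0)
3. F is where the line through N parallel to RQ meets line RH ⇒ F = (5/9, 4/9)
4. D is the midpoint of RQ ⇒ D = (1/6, 0)
5. M is where the line through H parallel to DN meets line FD ⇒ M = (5/16, 1/6)
M = F + t·(D−F) with t = 5/8, so FM:MD = t:(1−t) = 5/8:3/8

FM:MD = 5/3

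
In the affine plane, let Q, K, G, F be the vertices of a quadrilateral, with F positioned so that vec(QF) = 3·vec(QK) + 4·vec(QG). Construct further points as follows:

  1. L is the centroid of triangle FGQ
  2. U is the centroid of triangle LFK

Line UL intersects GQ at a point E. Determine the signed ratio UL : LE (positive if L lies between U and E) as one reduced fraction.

Set Q = (0, 0), K = (1, 0), G = (0, 1), F = (3, 4); any affine frame gives the same invariant.
1. L is the centroid of triangle FGQ ⇒ L = (1, 5/3)
2. U is the centroid of triangle LFK ⇒ U = (5/3, 17/9)
line UL meets GQ at E = (0, 4/3)
L = U + t·(E−U) with t = 2/5, so UL:LE = 2/5:3/5

UL:LE = 2/3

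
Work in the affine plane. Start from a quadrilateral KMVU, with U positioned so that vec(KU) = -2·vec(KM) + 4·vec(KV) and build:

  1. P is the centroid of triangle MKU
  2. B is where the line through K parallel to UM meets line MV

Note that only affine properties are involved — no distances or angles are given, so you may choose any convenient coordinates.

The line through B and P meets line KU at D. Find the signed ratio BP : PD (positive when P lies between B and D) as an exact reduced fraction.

BP:PD = -4

Set K = (0, 0), M = (1, 0), V = (0, 1), U = (-2, 4); any affine frame gives the same invariant.
1. P is the centroid of triangle MKU ⇒ P = (-1/3, 4/3)
2. B is where the line through K parallel to UM meets line MV ⇒ B = (-3, 4)
line BP meets KU at D = (-1, 2)
P = B + t·(D−B) with t = 4/3, so BP:PD = 4/3:-1/3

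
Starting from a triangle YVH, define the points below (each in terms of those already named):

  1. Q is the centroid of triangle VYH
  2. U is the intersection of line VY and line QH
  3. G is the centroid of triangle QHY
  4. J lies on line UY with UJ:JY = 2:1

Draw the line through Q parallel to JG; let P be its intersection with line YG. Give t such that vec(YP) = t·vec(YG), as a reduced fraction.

t = 9/4

Set Y = (0, 0), V = (1, 0), H = (0, 1); any affine frame gives the same invariant.
1. Q is the centroid of triangle VYH ⇒ Q = (1/3, 1/3)
2. U is the intersection of line VY and line QH ⇒ U = (1/2, 0)
3. G is the centroid of triangle QHY ⇒ G = (1/9, 4/9)
4. J lies on line UY with UJ:JY = 2:1 ⇒ J = (1/6, 0)
through Q parallel to JG: direction (-1/18, 4/9); meets YG at P = (1/4, 1)
P = Y + t·(G−Y) with t = 9/4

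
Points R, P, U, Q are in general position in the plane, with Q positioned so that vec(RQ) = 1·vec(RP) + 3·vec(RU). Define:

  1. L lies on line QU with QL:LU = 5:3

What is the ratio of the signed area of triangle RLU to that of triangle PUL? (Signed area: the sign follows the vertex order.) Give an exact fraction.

[RLU]:[PUL] = -1/3

Set R = (0, 0), P = (1, 0), U = (0, 1), Q = (1, 3); any affine frame gives the same invariant.
1. L lies on line QU with QL:LU = 5:3 ⇒ L = (3/8, 7/4)
2·[RLU] = 3/8, 2·[PUL] = -9/8
[RLU]:[PUL] = 3/8:-9/8 = -1/3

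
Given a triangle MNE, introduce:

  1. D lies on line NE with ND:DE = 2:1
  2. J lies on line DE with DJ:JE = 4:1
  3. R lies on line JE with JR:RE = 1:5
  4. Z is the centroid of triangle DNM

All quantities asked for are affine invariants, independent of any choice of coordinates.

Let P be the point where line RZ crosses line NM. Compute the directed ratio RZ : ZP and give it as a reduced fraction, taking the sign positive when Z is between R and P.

RZ:ZP = 13/4

Set M = (0, 0), N = (1, 0), E = (0, 1); any affine frame gives the same invariant.
1. D lies on line NE with ND:DE = 2:1 ⇒ D = (1/3, 2/3)
2. J lies on line DE with DJ:JE = 4:1 ⇒ J = (1/15, 14/15)
3. R lies on line JE with JR:RE = 1:5 ⇒ R = (1/18, 17/18)
4. Z is the centroid of triangle DNM ⇒ Z = (4/9, 2/9)
line RZ meets NM at P = (22/39, 0)
Z = R + t·(P−R) with t = 13/17, so RZ:ZP = 13/17:4/17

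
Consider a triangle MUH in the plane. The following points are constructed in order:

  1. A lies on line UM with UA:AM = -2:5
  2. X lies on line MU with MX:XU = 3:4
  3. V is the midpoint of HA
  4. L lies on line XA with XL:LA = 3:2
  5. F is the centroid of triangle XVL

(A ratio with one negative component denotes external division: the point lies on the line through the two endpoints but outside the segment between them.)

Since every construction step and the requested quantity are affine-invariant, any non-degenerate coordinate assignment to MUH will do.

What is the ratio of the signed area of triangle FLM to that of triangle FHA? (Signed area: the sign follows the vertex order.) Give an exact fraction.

Set M = (0, 0), U = (1, 0), H = (0, 1); any affine frame gives the same invariant.
1. A lies on line UM with UA:AM = -2:5 ⇒ A = (5/3, 0)
2. X lies on line MU with MX:XU = 3:4 ⇒ X = (3/7, 0)
3. V is the midpoint of HA ⇒ V = (5/6, 1/2)
4. L lies on line XA with XL:LA = 3:2 ⇒ L = (41/35, 0)
5. F is the centroid of triangle XVL ⇒ F = (73/90, 1/6)
2·[FLM] = -41/210, 2·[FHA] = -26/45
[FLM]:[FHA] = -41/210:-26/45 = 123/364

[FLM]:[FHA] = 123/364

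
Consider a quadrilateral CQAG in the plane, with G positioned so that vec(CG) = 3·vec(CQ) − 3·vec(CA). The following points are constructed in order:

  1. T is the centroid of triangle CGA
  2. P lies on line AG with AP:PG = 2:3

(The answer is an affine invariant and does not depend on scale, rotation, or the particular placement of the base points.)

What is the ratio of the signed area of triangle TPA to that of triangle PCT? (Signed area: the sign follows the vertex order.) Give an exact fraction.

Work in coordinates with C = (0, 0), Q = (1, 0), A = (0, 1), G = (3, -3).
1. T is the centroid of triangle CGA ⇒ T = (1, -2/3)
2. P lies on line AG with AP:PG = 2:3 ⇒ P = (6/5, -3/5)
2·[TPA] = 2/5, 2·[PCT] = 1/5
[TPA]:[PCT] = 2/5:1/5 = 2

[TPA]:[PCT] = 2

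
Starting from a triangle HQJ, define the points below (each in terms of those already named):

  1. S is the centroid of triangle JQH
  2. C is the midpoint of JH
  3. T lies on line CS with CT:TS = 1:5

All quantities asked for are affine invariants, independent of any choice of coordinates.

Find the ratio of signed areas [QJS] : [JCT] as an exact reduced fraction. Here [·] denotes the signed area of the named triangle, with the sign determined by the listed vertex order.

Assign H = (0, 0), Q = (1, 0), J = (0, 1) — the answer is frame-independent, so this choice is without loss of generality.
1. S is the centroid of triangle JQH ⇒ S = (1/3, 1/3)
2. C is the midpoint of JH ⇒ C = (0, 1/2)
3. T lies on line CS with CT:TS = 1:5 ⇒ T = (1/18, 17/36)
2·[QJS] = 1/3, 2·[JCT] = 1/36
[QJS]:[JCT] = 1/3:1/36 = 12

[QJS]:[JCT] = 12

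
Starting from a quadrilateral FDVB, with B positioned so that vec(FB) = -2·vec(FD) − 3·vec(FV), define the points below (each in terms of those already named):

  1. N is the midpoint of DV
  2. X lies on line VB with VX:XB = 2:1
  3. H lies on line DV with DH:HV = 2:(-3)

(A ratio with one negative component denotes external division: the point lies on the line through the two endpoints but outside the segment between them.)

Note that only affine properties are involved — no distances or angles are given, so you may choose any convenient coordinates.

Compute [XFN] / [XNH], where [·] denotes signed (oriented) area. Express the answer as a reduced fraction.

[XFN]:[XNH] = 1/60

Work in coordinates with F = (0, 0), D = (1, 0), V = (0, 1), B = (-2, -3).
1. N is the midpoint of DV ⇒ N = (1/2, 1/2)
2. X lies on line VB with VX:XB = 2:1 ⇒ X = (-4/3, -5/3)
3. H lies on line DV with DH:HV = 2:(-3) ⇒ H = (3, -2)
2·[XFN] = -1/6, 2·[XNH] = -10
[XFN]:[XNH] = -1/6:-10 = 1/60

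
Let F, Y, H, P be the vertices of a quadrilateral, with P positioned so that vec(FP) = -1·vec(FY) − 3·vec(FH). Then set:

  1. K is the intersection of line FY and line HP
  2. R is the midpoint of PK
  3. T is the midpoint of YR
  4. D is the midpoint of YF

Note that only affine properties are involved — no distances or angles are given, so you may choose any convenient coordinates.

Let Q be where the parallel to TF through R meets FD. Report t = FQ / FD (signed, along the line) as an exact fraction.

Set F = (0, 0), Y = (1, 0), H = (0, 1), P = (-1, -3); any affine frame gives the same invariant.
1. K is the intersection of line FY and line HP ⇒ K = (-1/4, 0)
2. R is the midpoint of PK ⇒ R = (-5/8, -3/2)
3. T is the midpoint of YR ⇒ T = (3/16, -3/4)
4. D is the midpoint of YF ⇒ D = (1/2, 0)
through R parallel to TF: direction (-3/16, 3/4); meets FD at Q = (-1, 0)
Q = F + t·(D−F) with t = -2

t = -2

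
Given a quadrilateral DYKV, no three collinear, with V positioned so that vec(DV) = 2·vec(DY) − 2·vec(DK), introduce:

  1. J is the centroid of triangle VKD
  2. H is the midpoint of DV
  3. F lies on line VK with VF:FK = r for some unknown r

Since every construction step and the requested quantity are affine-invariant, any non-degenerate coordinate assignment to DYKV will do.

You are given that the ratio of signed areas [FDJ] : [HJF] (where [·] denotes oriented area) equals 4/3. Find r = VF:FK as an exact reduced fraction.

r = 1/3

Assign D = (0, 0), Y = (1, 0), K = (0, 1), V = (2, -2) — the answer is frame-independent, so this choice is without loss of generality.
1. J is the centroid of triangle VKD ⇒ J = (2/3, -1/3)
2. H is the midpoint of DV ⇒ H = (1, -1)
3. With VF:FK = r, write λ = r/(r+1) so F = V + λ·(K−V); F is affine-linear in λ
Every point depending on F is an affine combination of F and λ-independent points, so each such coordinate is linear in λ; the λ² term in each signed area is a multiple of (K−V)×(K−V) = 0, so 2·[FDJ] and 2·[HJF] are each linear in λ. Evaluating at λ=0 and λ=1:
  2·[FDJ] = 4/3·λ − 2/3,   2·[HJF] = 1/3·λ − 1/3
So [FDJ]:[HJF] = (4/3·λ − 2/3) / (1/3·λ − 1/3). Setting this equal to 4/3:
  4/3·λ − 2/3 = 4/3·(1/3·λ − 1/3)  ⇒  λ = 1/4
Then r = λ/(1−λ) = (1/4)/(3/4) = 1/3. Check: with r = 1/3, F = (3/2, -5/4) and [FDJ]:[HJF] = 4/3 as required.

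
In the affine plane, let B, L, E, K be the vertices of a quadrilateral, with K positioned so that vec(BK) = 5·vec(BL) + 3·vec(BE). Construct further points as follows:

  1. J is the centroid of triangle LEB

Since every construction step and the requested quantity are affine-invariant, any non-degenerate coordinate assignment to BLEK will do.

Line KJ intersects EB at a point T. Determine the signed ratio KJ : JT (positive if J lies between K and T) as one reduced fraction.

Work in coordinates with B = (0, 0), L = (1, 0), E = (0, 1), K = (5, 3).
1. J is the centroid of triangle LEB ⇒ J = (1/3, 1/3)
line KJ meets EB at T = (0, 1/7)
J = K + t·(T−K) with t = 14/15, so KJ:JT = 14/15:1/15

KJ:JT = 14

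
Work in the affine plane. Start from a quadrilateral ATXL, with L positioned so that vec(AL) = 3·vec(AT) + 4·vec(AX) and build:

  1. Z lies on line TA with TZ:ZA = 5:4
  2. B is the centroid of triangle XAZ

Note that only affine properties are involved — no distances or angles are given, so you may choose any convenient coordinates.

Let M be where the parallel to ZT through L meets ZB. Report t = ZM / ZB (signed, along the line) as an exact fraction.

Work in coordinates with A = (0, 0), T = (1, 0), X = (0, 1), L = (3, 4).
1. Z lies on line TA with TZ:ZA = 5:4 ⇒ Z = (4/9, 0)
2. B is the centroid of triangle XAZ ⇒ B = (4/27, 1/3)
through L parallel to ZT: direction (5/9, 0); meets ZB at M = (-28/9, 4)
M = Z + t·(B−Z) with t = 12

t = 12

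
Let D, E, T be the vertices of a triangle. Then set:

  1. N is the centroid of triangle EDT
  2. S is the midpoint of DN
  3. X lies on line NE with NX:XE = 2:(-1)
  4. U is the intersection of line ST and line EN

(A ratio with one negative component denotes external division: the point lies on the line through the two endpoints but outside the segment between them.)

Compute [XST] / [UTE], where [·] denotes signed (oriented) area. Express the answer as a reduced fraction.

[XST]:[UTE] = 21/8

Set D = (0, 0), E = (1, 0), T = (0, 1); any affine frame gives the same invariant.
1. N is the centroid of triangle EDT ⇒ N = (1/3, 1/3)
2. S is the midpoint of DN ⇒ S = (1/6, 1/6)
3. X lies on line NE with NX:XE = 2:(-1) ⇒ X = (5/3, -1/3)
4. U is the intersection of line ST and line EN ⇒ U = (1/9, 4/9)
2·[XST] = -7/6, 2·[UTE] = -4/9
[XST]:[UTE] = -7/6:-4/9 = 21/8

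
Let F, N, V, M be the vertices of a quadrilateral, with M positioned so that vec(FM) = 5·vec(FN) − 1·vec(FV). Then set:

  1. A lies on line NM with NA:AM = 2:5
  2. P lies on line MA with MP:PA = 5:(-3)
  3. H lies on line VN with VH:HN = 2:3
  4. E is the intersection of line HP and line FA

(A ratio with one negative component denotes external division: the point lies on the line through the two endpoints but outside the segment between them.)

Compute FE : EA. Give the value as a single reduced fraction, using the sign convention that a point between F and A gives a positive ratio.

Assign F = (0, 0), N = (1, 0), V = (0, 1), M = (5, -1) — the answer is frame-independent, so this choice is without loss of generality.
1. A lies on line NM with NA:AM = 2:5 ⇒ A = (15/7, -2/7)
2. P lies on line MA with MP:PA = 5:(-3) ⇒ P = (-15/7, 11/14)
3. H lies on line VN with VH:HN = 2:3 ⇒ H = (2/5, 3/5)
4. E is the intersection of line HP and line FA ⇒ E = (-240/23, 32/23)
E = F + t·(A−F) with t = -112/23, so FE:EA = t:(1−t) = -112/23:135/23

FE:EA = -112/135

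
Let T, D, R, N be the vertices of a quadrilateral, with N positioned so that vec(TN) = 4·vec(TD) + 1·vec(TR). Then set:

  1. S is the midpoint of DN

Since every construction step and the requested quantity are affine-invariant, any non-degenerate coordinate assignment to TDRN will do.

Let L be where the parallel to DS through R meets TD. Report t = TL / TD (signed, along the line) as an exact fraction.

Work in coordinates with T = (0, 0), D = (1, 0), R = (0, 1), N = (4, 1).
1. S is the midpoint of DN ⇒ S = (5/2, 1/2)
through R parallel to DS: direction (3/2, 1/2); meets TD at L = (-3, 0)
L = T + t·(D−T) with t = -3

t = -3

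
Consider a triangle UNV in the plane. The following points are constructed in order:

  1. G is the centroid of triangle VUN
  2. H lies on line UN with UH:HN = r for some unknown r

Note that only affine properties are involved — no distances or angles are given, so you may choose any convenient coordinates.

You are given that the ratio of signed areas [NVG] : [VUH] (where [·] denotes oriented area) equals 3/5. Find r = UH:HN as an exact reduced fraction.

r = 5/4

Set U = (0, 0), N = (1, 0), V = (0, 1); any affine frame gives the same invariant.
1. G is the centroid of triangle VUN ⇒ G = (1/3, 1/3)
2. With UH:HN = r, write λ = r/(r+1) so H = U + λ·(N−U); H is affine-linear in λ
Every point depending on H is an affine combination of H and λ-independent points, so each such coordinate is linear in λ; the λ² term in each signed area is a multiple of (N−U)×(N−U) = 0, so 2·[NVG] and 2·[VUH] are each linear in λ. Evaluating at λ=0 and λ=1:
  2·[NVG] = 1/3,   2·[VUH] = λ
So [NVG]:[VUH] = (1/3) / (λ). Setting this equal to 3/5:
  1/3 = 3/5·(λ)  ⇒  λ = 5/9
Then r = λ/(1−λ) = (5/9)/(4/9) = 5/4. Check: with r = 5/4, H = (5/9, 0) and [NVG]:[VUH] = 3/5 as required.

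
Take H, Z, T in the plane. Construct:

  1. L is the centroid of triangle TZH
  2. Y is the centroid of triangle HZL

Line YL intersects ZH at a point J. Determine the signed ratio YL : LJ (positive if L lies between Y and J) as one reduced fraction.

Work in coordinates with H = (0, 0), Z = (1, 0), T = (0, 1).
1. L is the centroid of triangle TZH ⇒ L = (1/3, 1/3)
2. Y is the centroid of triangle HZL ⇒ Y = (4/9, 1/9)
line YL meets ZH at J = (1/2, 0)
L = Y + t·(J−Y) with t = -2, so YL:LJ = -2:3

YL:LJ = -2/3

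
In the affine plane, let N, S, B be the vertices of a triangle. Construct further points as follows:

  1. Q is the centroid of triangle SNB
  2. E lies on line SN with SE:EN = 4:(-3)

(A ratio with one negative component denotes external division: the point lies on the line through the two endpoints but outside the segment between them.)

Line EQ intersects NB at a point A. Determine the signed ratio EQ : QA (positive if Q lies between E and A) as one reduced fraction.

Work in coordinates with N = (0, 0), S = (1, 0), B = (0, 1).
1. Q is the centroid of triangle SNB ⇒ Q = (1/3, 1/3)
2. E lies on line SN with SE:EN = 4:(-3) ⇒ E = (-3, 0)
line EQ meets NB at A = (0, 3/10)
Q = E + t·(A−E) with t = 10/9, so EQ:QA = 10/9:-1/9

EQ:QA = -10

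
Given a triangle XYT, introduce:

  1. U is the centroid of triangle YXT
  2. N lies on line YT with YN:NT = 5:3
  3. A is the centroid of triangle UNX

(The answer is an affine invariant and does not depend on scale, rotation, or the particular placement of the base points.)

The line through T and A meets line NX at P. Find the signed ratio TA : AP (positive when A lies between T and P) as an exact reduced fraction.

Work in coordinates with X = (0, 0), Y = (1, 0), T = (0, 1).
1. U is the centroid of triangle YXT ⇒ U = (1/3, 1/3)
2. N lies on line YT with YN:NT = 5:3 ⇒ N = (3/8, 5/8)
3. A is the centroid of triangle UNX ⇒ A = (17/72, 23/72)
line TA meets NX at P = (51/232, 85/232)
A = T + t·(P−T) with t = 29/27, so TA:AP = 29/27:-2/27

TA:AP = -29/2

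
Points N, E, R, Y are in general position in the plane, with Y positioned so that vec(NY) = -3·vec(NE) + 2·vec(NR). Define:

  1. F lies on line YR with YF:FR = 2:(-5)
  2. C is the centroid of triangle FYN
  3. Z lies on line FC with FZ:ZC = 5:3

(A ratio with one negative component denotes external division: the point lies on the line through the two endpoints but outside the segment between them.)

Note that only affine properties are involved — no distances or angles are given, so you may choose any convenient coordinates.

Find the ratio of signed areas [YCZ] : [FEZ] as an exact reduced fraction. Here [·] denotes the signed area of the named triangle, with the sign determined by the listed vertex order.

[YCZ]:[FEZ] = 9/10

Assign N = (0, 0), E = (1, 0), R = (0, 1), Y = (-3, 2) — the answer is frame-independent, so this choice is without loss of generality.
1. F lies on line YR with YF:FR = 2:(-5) ⇒ F = (-5, 8/3)
2. C is the centroid of triangle FYN ⇒ C = (-8/3, 14/9)
3. Z lies on line FC with FZ:ZC = 5:3 ⇒ Z = (-85/24, 71/36)
2·[YCZ] = -1/4, 2·[FEZ] = -5/18
[YCZ]:[FEZ] = -1/4:-5/18 = 9/10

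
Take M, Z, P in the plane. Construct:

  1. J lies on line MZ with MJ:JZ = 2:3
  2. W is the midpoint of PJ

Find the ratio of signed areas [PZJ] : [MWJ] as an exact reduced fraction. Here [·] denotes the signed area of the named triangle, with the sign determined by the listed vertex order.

Assign M = (0, 0), Z = (1, 0), P = (0, 1) — the answer is frame-independent, so this choice is without loss of generality.
1. J lies on line MZ with MJ:JZ = 2:3 ⇒ J = (2/5, 0)
2. W is the midpoint of PJ ⇒ W = (1/5, 1/2)
2·[PZJ] = -3/5, 2·[MWJ] = -1/5
[PZJ]:[MWJ] = -3/5:-1/5 = 3

[PZJ]:[MWJ] = 3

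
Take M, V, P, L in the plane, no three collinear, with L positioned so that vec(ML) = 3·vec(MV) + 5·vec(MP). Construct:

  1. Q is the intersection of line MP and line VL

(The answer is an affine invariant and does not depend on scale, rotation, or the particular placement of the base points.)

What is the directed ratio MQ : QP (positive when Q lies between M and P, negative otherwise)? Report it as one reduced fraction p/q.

Choose coordinates M = (0, 0), V = (1, 0), P = (0, 1), L = (3, 5).
1. Q is the intersection of line MP and line VL ⇒ Q = (0, -5/2)
Q = M + t·(P−M) with t = -5/2, so MQ:QP = t:(1−t) = -5/2:7/2

MQ:QP = -5/7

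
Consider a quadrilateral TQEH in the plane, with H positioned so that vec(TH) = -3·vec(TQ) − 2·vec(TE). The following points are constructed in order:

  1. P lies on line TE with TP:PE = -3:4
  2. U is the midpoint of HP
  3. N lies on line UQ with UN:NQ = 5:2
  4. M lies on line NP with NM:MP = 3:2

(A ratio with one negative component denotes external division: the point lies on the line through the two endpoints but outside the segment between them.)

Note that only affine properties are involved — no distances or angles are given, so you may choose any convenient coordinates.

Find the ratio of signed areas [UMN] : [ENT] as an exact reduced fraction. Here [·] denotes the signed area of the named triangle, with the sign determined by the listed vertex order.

Work in coordinates with T = (0, 0), Q = (1, 0), E = (0, 1), H = (-3, -2).
1. P lies on line TE with TP:PE = -3:4 ⇒ P = (0, -3)
2. U is the midpoint of HP ⇒ U = (-3/2, -5/2)
3. N lies on line UQ with UN:NQ = 5:2 ⇒ N = (2/7, -5/7)
4. M lies on line NP with NM:MP = 3:2 ⇒ M = (4/35, -73/35)
2·[UMN] = 15/7, 2·[ENT] = -2/7
[UMN]:[ENT] = 15/7:-2/7 = -15/2

[UMN]:[ENT] = -15/2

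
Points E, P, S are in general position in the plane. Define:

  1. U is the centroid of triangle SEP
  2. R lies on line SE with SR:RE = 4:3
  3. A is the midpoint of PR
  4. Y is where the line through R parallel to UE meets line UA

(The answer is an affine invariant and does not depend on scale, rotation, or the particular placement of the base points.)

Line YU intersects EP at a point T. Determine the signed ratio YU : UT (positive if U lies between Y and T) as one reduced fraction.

YU:UT = 15/28

Set E = (0, 0), P = (1, 0), S = (0, 1); any affine frame gives the same invariant.
1. U is the centroid of triangle SEP ⇒ U = (1/3, 1/3)
2. R lies on line SE with SR:RE = 4:3 ⇒ R = (0, 3/7)
3. A is the midpoint of PR ⇒ A = (1/2, 3/14)
4. Y is where the line through R parallel to UE meets line UA ⇒ Y = (1/12, 43/84)
line YU meets EP at T = (4/5, 0)
U = Y + t·(T−Y) with t = 15/43, so YU:UT = 15/43:28/43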